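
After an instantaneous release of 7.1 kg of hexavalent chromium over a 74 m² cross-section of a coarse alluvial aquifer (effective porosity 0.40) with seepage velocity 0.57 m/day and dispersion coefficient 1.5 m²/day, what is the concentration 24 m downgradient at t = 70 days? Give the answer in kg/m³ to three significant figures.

0.00362 kg/m³

For an instantaneous plane source, C(x,t) = M/(n_e·A·√(4πDt)) · exp(−(x−vt)²/(4Dt)), with n_e·A the pore (flow) area.
Plume center vt = 0.57 × 70 = 39.9 m, so the well at 24 m is 15.9 m upgradient of the peak.
√(4πDt) = 36.32 m, giving peak height M/(n_e·A·√(4πDt)) = 7.1/(0.40 × 74 × 36.32) = 0.006604 kg/m³.
(x−vt)²/(4Dt) = (-15.9)²/(4 × 1.5 × 70) = 0.6019; exp(−0.6019) = 0.5478.
C = 0.006604 × 0.5478 = 0.00362 kg/m³.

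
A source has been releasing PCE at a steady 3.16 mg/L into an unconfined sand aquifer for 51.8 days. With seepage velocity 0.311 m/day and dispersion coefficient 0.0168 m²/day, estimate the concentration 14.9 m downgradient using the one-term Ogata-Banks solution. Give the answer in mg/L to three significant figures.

For a continuous step input, C/C₀ ≈ ½·erfc((x−vt)/(2√(Dt))).
vt = 0.311 × 51.8 = 16.1098 m and 2√(Dt) = 2√(0.0168 × 51.8) = 1.866 m.
Argument (x−vt)/(2√(Dt)) = (14.9 − 16.1098)/1.866 = -0.6483; ½·erfc(-0.6483) = 0.8204.
C = 3.16 × 0.8204 = 2.59 mg/L.

2.59 mg/L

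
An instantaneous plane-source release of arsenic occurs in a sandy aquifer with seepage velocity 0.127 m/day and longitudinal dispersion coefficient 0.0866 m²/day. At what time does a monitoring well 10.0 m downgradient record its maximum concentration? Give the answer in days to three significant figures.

For the 1D instantaneous-source solution, setting ∂C/∂t = 0 at fixed x gives v²t² + 2Dt − x² = 0, so t = (√(D² + v²x²) − D)/v².
√(D² + v²x²) = √(0.0866² + 0.127² × 10.0²) = 1.273; v² = 0.016129.
t = (1.273 − 0.0866)/0.016129 = 73.6 days (vs. the pure-advection estimate x/v = 78.7 d).

73.6 days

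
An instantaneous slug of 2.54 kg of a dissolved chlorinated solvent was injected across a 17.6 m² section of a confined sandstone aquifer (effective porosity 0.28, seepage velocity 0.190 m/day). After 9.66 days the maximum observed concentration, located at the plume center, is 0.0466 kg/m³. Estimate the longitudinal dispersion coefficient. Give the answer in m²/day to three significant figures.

1.01 m²/day

At the plume center C_max = M/(n_e·A·√(4πDt)), so D = M²/(4πt·(n_e·A·C_max)²).
n_e·A·C_max = 0.28 × 17.6 × 0.0466 = 0.2296 kg/m.
D = 2.54²/(4π × 9.66 × 0.2296²) = 1.01 m²/day.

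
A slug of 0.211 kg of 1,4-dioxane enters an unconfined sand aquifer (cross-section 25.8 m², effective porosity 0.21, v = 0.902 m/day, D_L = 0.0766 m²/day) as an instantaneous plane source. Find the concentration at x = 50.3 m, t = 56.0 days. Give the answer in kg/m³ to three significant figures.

0.00529 kg/m³

For an instantaneous plane source, C(x,t) = M/(n_e·A·√(4πDt)) · exp(−(x−vt)²/(4Dt)), with n_e·A the pore (flow) area.
Plume center vt = 0.902 × 56.0 = 50.512 m, so the well at 50.3 m is 0.212 m upgradient of the peak.
√(4πDt) = 7.342 m, giving peak height M/(n_e·A·√(4πDt)) = 0.211/(0.21 × 25.8 × 7.342) = 0.005304 kg/m³.
(x−vt)²/(4Dt) = (-0.212)²/(4 × 0.0766 × 56.0) = 0.002619; exp(−0.002619) = 0.9974.
C = 0.005304 × 0.9974 = 0.00529 kg/m³.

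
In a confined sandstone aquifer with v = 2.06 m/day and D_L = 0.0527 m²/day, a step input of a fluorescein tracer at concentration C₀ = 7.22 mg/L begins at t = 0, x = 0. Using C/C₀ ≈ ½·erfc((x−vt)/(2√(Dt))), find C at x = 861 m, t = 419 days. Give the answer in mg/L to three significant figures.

For a continuous step input, C/C₀ ≈ ½·erfc((x−vt)/(2√(Dt))).
vt = 2.06 × 419 = 863.14 m and 2√(Dt) = 2√(0.0527 × 419) = 9.398 m.
Argument (x−vt)/(2√(Dt)) = (861 − 863.14)/9.398 = -0.2277; ½·erfc(-0.2277) = 0.6263.
C = 7.22 × 0.6263 = 4.52 mg/L.

4.52 mg/L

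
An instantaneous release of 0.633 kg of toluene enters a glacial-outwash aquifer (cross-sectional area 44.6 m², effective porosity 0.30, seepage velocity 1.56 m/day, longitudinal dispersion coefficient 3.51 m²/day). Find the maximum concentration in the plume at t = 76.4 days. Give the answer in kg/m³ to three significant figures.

The peak of an instantaneous 1D plume sits at x = vt; there the Gaussian factor is 1 and C_max = M/(n_e·A·√(4πDt)), where n_e·A is the pore area the mass is dissolved in.
√(4πDt) = √(4π × 3.51 × 76.4) = 58.05 m, so C_max = 0.633/(0.30 × 44.6 × 58.05) = 0.000815 kg/m³.

0.000815 kg/m³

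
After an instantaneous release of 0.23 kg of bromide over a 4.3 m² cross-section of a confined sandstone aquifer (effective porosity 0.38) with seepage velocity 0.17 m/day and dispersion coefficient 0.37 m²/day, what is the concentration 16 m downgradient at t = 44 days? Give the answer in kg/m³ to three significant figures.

0.00323 kg/m³

For an instantaneous plane source, C(x,t) = M/(n_e·A·√(4πDt)) · exp(−(x−vt)²/(4Dt)), with n_e·A the pore (flow) area.
Plume center vt = 0.17 × 44 = 7.48 m, so the well at 16 m is 8.52 m downgradient of the peak.
√(4πDt) = 14.30 m, giving peak height M/(n_e·A·√(4πDt)) = 0.23/(0.38 × 4.3 × 14.30) = 0.009843 kg/m³.
(x−vt)²/(4Dt) = (8.52)²/(4 × 0.37 × 44) = 1.115; exp(−1.115) = 0.3279.
C = 0.009843 × 0.3279 = 0.00323 kg/m³.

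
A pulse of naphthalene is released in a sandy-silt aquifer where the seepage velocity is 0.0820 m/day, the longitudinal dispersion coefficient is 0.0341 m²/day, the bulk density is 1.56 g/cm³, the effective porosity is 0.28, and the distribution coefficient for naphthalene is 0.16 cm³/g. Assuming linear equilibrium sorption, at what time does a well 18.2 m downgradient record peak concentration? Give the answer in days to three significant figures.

410 days

Retardation factor R = 1 + ρ_b·K_d/n = 1 + 1.56 × 0.16/0.28 = 1.891.
Sorption retards both mechanisms: v_R = v/R = 0.04336 m/day, D_R = D/R = 0.01803 m²/day.
Peak time from v_R²t² + 2D_R t − x² = 0: t = (√(D_R² + v_R²x²) − D_R)/v_R².
√(D_R² + v_R²x²) = √(0.01803² + 0.04336² × 18.2²) = 0.7894; v_R² = 0.001880.
t = (0.7894 − 0.01803)/0.001880 = 410 days.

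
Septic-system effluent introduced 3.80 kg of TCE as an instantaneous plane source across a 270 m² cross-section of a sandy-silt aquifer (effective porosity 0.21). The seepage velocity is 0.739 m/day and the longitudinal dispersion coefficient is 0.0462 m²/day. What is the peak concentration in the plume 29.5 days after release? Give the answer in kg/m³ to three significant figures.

0.0162 kg/m³

The peak of an instantaneous 1D plume sits at x = vt; there the Gaussian factor is 1 and C_max = M/(n_e·A·√(4πDt)), where n_e·A is the pore area the mass is dissolved in.
√(4πDt) = √(4π × 0.0462 × 29.5) = 4.138 m, so C_max = 3.80/(0.21 × 270 × 4.138) = 0.0162 kg/m³.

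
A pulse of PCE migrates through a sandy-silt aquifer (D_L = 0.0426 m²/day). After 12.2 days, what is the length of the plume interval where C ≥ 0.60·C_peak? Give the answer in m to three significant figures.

2.06 m

The plume is Gaussian with σ = √(2Dt) = √(2 × 0.0426 × 12.2) = 1.020 m.
C/C_peak = exp(−Δx²/(2σ²)) = 0.60 ⇒ Δx = σ·√(−2 ln 0.60) = 1.020 × 1.011 = 1.031 m.
Width = 2Δx = 2.06 m.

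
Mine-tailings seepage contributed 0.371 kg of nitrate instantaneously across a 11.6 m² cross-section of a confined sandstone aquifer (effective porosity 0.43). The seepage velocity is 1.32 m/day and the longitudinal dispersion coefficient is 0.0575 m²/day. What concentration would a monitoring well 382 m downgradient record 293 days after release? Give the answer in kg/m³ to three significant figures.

0.00365 kg/m³

For an instantaneous plane source, C(x,t) = M/(n_e·A·√(4πDt)) · exp(−(x−vt)²/(4Dt)), with n_e·A the pore (flow) area.
Plume center vt = 1.32 × 293 = 386.76 m, so the well at 382 m is 4.76 m upgradient of the peak.
√(4πDt) = 14.55 m, giving peak height M/(n_e·A·√(4πDt)) = 0.371/(0.43 × 11.6 × 14.55) = 0.005112 kg/m³.
(x−vt)²/(4Dt) = (-4.76)²/(4 × 0.0575 × 293) = 0.3362; exp(−0.3362) = 0.7145.
C = 0.005112 × 0.7145 = 0.00365 kg/m³.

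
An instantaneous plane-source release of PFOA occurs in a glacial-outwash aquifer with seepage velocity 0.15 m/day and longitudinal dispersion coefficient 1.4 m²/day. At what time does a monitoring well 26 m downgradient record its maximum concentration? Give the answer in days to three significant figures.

122 days

For the 1D instantaneous-source solution, setting ∂C/∂t = 0 at fixed x gives v²t² + 2Dt − x² = 0, so t = (√(D² + v²x²) − D)/v².
√(D² + v²x²) = √(1.4² + 0.15² × 26²) = 4.144; v² = 0.0225.
t = (4.144 − 1.4)/0.0225 = 122 days (vs. the pure-advection estimate x/v = 173 d).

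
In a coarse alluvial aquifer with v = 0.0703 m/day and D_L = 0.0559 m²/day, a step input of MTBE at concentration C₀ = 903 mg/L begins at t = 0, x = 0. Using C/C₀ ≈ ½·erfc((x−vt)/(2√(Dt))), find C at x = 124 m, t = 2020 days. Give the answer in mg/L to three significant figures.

799 mg/L

For a continuous step input, C/C₀ ≈ ½·erfc((x−vt)/(2√(Dt))).
vt = 0.0703 × 2020 = 142.006 m and 2√(Dt) = 2√(0.0559 × 2020) = 21.25 m.
Argument (x−vt)/(2√(Dt)) = (124 − 142.006)/21.25 = -0.8473; ½·erfc(-0.8473) = 0.8846.
C = 903 × 0.8846 = 799 mg/L.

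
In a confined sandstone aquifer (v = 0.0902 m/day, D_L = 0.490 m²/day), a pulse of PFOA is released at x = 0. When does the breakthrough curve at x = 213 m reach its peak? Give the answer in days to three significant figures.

For the 1D instantaneous-source solution, setting ∂C/∂t = 0 at fixed x gives v²t² + 2Dt − x² = 0, so t = (√(D² + v²x²) − D)/v².
√(D² + v²x²) = √(0.490² + 0.0902² × 213²) = 19.22; v² = 0.00813604.
t = (19.22 − 0.490)/0.00813604 = 2300 days (vs. the pure-advection estimate x/v = 2360 d).

2300 days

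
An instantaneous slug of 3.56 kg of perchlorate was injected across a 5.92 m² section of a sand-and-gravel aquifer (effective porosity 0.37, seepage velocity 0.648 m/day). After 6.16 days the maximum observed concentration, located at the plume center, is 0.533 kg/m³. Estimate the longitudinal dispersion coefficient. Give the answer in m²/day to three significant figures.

At the plume center C_max = M/(n_e·A·√(4πDt)), so D = M²/(4πt·(n_e·A·C_max)²).
n_e·A·C_max = 0.37 × 5.92 × 0.533 = 1.167 kg/m.
D = 3.56²/(4π × 6.16 × 1.167²) = 0.120 m²/day.

0.120 m²/day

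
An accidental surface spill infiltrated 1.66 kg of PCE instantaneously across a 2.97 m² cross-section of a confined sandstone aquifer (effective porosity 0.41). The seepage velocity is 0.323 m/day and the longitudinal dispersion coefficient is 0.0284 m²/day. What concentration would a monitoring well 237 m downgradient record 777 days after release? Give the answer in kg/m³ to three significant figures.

For an instantaneous plane source, C(x,t) = M/(n_e·A·√(4πDt)) · exp(−(x−vt)²/(4Dt)), with n_e·A the pore (flow) area.
Plume center vt = 0.323 × 777 = 250.971 m, so the well at 237 m is 13.971 m upgradient of the peak.
√(4πDt) = 16.65 m, giving peak height M/(n_e·A·√(4πDt)) = 1.66/(0.41 × 2.97 × 16.65) = 0.08188 kg/m³.
(x−vt)²/(4Dt) = (-13.971)²/(4 × 0.0284 × 777) = 2.211; exp(−2.211) = 0.1096.
C = 0.08188 × 0.1096 = 0.00897 kg/m³.

0.00897 kg/m³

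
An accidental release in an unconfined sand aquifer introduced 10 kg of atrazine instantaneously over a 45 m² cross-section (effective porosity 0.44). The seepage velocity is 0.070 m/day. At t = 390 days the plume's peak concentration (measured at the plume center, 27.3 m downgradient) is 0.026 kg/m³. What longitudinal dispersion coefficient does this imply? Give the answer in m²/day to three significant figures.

0.0770 m²/day

At the plume center C_max = M/(n_e·A·√(4πDt)), so D = M²/(4πt·(n_e·A·C_max)²).
n_e·A·C_max = 0.44 × 45 × 0.026 = 0.5148 kg/m.
D = 10²/(4π × 390 × 0.5148²) = 0.0770 m²/day.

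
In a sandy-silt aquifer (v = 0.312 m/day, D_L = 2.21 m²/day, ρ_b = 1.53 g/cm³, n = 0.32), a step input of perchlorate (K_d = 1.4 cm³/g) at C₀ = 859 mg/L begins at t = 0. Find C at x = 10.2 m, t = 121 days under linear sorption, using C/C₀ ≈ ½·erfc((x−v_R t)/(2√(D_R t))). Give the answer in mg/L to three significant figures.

Retardation factor R = 1 + ρ_b·K_d/n = 1 + 1.53 × 1.4/0.32 = 7.694.
Sorption retards both mechanisms: v_R = v/R = 0.04055 m/day, D_R = D/R = 0.2872 m²/day.
v_R·t = 0.04055 × 121 = 4.90655 m; 2√(D_R t) = 11.79 m; argument = (10.2 − 4.90655)/11.79 = 0.4490.
C = C₀ × ½·erfc(0.4490) = 859 × 0.2627 = 226 mg/L.

226 mg/L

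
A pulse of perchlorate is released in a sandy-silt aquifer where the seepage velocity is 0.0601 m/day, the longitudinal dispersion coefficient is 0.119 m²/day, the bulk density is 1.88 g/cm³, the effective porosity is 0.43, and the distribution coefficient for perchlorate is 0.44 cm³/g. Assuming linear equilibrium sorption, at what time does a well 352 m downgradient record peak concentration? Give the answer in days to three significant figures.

17000 days

Retardation factor R = 1 + ρ_b·K_d/n = 1 + 1.88 × 0.44/0.43 = 2.924.
Sorption retards both mechanisms: v_R = v/R = 0.02055 m/day, D_R = D/R = 0.04070 m²/day.
Peak time from v_R²t² + 2D_R t − x² = 0: t = (√(D_R² + v_R²x²) − D_R)/v_R².
√(D_R² + v_R²x²) = √(0.04070² + 0.02055² × 352²) = 7.234; v_R² = 0.0004223.
t = (7.234 − 0.04070)/0.0004223 = 17000 days.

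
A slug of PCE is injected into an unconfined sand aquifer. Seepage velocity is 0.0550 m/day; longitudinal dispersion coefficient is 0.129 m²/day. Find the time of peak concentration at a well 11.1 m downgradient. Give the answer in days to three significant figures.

For the 1D instantaneous-source solution, setting ∂C/∂t = 0 at fixed x gives v²t² + 2Dt − x² = 0, so t = (√(D² + v²x²) − D)/v².
√(D² + v²x²) = √(0.129² + 0.0550² × 11.1²) = 0.6240; v² = 0.003025.
t = (0.6240 − 0.129)/0.003025 = 164 days (vs. the pure-advection estimate x/v = 202 d).

164 days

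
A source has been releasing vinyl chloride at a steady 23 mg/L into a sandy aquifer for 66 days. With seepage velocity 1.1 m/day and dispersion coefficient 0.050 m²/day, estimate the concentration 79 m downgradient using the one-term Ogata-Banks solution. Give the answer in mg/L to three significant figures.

For a continuous step input, C/C₀ ≈ ½·erfc((x−vt)/(2√(Dt))).
vt = 1.1 × 66 = 72.6 m and 2√(Dt) = 2√(0.050 × 66) = 3.633 m.
Argument (x−vt)/(2√(Dt)) = (79 − 72.6)/3.633 = 1.762; ½·erfc(1.762) = 0.006354.
C = 23 × 0.006354 = 0.146 mg/L.

0.146 mg/L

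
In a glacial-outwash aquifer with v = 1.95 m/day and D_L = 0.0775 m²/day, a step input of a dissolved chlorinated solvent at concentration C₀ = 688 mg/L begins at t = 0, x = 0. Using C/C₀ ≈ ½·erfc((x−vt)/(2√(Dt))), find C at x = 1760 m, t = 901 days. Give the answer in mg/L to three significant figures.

For a continuous step input, C/C₀ ≈ ½·erfc((x−vt)/(2√(Dt))).
vt = 1.95 × 901 = 1756.95 m and 2√(Dt) = 2√(0.0775 × 901) = 16.71 m.
Argument (x−vt)/(2√(Dt)) = (1760 − 1756.95)/16.71 = 0.1825; ½·erfc(0.1825) = 0.3982.
C = 688 × 0.3982 = 274 mg/L.

274 mg/L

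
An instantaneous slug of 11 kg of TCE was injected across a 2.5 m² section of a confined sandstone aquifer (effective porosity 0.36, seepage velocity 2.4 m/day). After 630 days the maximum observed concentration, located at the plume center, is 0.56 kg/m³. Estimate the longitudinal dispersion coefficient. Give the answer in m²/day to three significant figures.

0.0602 m²/day

At the plume center C_max = M/(n_e·A·√(4πDt)), so D = M²/(4πt·(n_e·A·C_max)²).
n_e·A·C_max = 0.36 × 2.5 × 0.56 = 0.5040 kg/m.
D = 11²/(4π × 630 × 0.5040²) = 0.0602 m²/day.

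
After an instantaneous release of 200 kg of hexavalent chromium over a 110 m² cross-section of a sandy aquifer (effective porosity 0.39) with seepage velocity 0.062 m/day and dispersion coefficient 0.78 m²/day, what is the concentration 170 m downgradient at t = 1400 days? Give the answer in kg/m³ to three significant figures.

0.00816 kg/m³

For an instantaneous plane source, C(x,t) = M/(n_e·A·√(4πDt)) · exp(−(x−vt)²/(4Dt)), with n_e·A the pore (flow) area.
Plume center vt = 0.062 × 1400 = 86.8 m, so the well at 170 m is 83.2 m downgradient of the peak.
√(4πDt) = 117.1 m, giving peak height M/(n_e·A·√(4πDt)) = 200/(0.39 × 110 × 117.1) = 0.03981 kg/m³.
(x−vt)²/(4Dt) = (83.2)²/(4 × 0.78 × 1400) = 1.585; exp(−1.585) = 0.2049.
C = 0.03981 × 0.2049 = 0.00816 kg/m³.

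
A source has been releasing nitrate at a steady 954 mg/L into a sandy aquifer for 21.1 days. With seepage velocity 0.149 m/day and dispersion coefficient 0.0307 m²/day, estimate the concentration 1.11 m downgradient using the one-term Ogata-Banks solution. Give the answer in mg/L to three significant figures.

For a continuous step input, C/C₀ ≈ ½·erfc((x−vt)/(2√(Dt))).
vt = 0.149 × 21.1 = 3.1439 m and 2√(Dt) = 2√(0.0307 × 21.1) = 1.610 m.
Argument (x−vt)/(2√(Dt)) = (1.11 − 3.1439)/1.610 = -1.263; ½·erfc(-1.263) = 0.9630.
C = 954 × 0.9630 = 919 mg/L.

919 mg/L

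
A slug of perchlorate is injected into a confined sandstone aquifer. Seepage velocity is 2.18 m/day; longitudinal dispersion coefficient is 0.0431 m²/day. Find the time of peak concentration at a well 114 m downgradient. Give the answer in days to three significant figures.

52.3 days

For the 1D instantaneous-source solution, setting ∂C/∂t = 0 at fixed x gives v²t² + 2Dt − x² = 0, so t = (√(D² + v²x²) − D)/v².
√(D² + v²x²) = √(0.0431² + 2.18² × 114²) = 248.5; v² = 4.7524.
t = (248.5 − 0.0431)/4.7524 = 52.3 days (vs. the pure-advection estimate x/v = 52.3 d).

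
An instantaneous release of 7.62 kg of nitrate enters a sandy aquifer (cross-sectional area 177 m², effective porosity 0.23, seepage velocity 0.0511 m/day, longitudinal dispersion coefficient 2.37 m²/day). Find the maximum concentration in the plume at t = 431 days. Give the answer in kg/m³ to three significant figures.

The peak of an instantaneous 1D plume sits at x = vt; there the Gaussian factor is 1 and C_max = M/(n_e·A·√(4πDt)), where n_e·A is the pore area the mass is dissolved in.
√(4πDt) = √(4π × 2.37 × 431) = 113.3 m, so C_max = 7.62/(0.23 × 177 × 113.3) = 0.00165 kg/m³.

0.00165 kg/m³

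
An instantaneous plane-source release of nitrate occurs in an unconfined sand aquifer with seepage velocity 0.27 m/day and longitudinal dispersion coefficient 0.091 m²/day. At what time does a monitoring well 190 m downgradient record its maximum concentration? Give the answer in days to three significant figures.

For the 1D instantaneous-source solution, setting ∂C/∂t = 0 at fixed x gives v²t² + 2Dt − x² = 0, so t = (√(D² + v²x²) − D)/v².
√(D² + v²x²) = √(0.091² + 0.27² × 190²) = 51.30; v² = 0.0729.
t = (51.30 − 0.091)/0.0729 = 702 days (vs. the pure-advection estimate x/v = 704 d).

702 days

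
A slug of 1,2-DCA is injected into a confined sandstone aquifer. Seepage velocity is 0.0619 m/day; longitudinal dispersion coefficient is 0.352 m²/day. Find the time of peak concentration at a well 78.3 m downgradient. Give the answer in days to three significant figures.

1180 days

For the 1D instantaneous-source solution, setting ∂C/∂t = 0 at fixed x gives v²t² + 2Dt − x² = 0, so t = (√(D² + v²x²) − D)/v².
√(D² + v²x²) = √(0.352² + 0.0619² × 78.3²) = 4.860; v² = 0.00383161.
t = (4.860 − 0.352)/0.00383161 = 1180 days (vs. the pure-advection estimate x/v = 1260 d).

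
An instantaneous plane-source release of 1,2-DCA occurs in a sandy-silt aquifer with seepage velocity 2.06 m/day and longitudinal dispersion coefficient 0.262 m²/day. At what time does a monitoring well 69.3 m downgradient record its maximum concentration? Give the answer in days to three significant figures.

33.6 days

For the 1D instantaneous-source solution, setting ∂C/∂t = 0 at fixed x gives v²t² + 2Dt − x² = 0, so t = (√(D² + v²x²) − D)/v².
√(D² + v²x²) = √(0.262² + 2.06² × 69.3²) = 142.8; v² = 4.2436.
t = (142.8 − 0.262)/4.2436 = 33.6 days (vs. the pure-advection estimate x/v = 33.6 d).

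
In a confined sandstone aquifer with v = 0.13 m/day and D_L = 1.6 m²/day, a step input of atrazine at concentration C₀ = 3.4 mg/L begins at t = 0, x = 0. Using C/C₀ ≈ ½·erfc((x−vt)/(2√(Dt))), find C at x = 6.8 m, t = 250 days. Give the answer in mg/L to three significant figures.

For a continuous step input, C/C₀ ≈ ½·erfc((x−vt)/(2√(Dt))).
vt = 0.13 × 250 = 32.5 m and 2√(Dt) = 2√(1.6 × 250) = 40.00 m.
Argument (x−vt)/(2√(Dt)) = (6.8 − 32.5)/40.00 = -0.6425; ½·erfc(-0.6425) = 0.8182.
C = 3.4 × 0.8182 = 2.78 mg/L.

2.78 mg/L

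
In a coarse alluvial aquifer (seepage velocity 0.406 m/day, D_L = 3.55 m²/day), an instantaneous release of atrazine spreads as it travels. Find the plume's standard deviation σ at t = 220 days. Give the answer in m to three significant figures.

Dispersive spreading gives a Gaussian with σ² = 2Dt; advection only shifts the center.
σ = √(2 × 3.55 × 220) = 39.5 m.

39.5 m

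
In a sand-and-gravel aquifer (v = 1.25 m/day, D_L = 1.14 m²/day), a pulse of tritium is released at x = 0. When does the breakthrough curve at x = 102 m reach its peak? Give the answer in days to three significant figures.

For the 1D instantaneous-source solution, setting ∂C/∂t = 0 at fixed x gives v²t² + 2Dt − x² = 0, so t = (√(D² + v²x²) − D)/v².
√(D² + v²x²) = √(1.14² + 1.25² × 102²) = 127.5; v² = 1.5625.
t = (127.5 − 1.14)/1.5625 = 80.9 days (vs. the pure-advection estimate x/v = 81.6 d).

80.9 days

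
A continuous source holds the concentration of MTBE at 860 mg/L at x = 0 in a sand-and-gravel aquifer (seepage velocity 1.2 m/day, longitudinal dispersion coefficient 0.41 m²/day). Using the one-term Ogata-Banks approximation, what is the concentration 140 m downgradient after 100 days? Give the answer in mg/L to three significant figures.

11.7 mg/L

For a continuous step input, C/C₀ ≈ ½·erfc((x−vt)/(2√(Dt))).
vt = 1.2 × 100 = 120 m and 2√(Dt) = 2√(0.41 × 100) = 12.81 m.
Argument (x−vt)/(2√(Dt)) = (140 − 120)/12.81 = 1.561; ½·erfc(1.561) = 0.01364.
C = 860 × 0.01364 = 11.7 mg/L.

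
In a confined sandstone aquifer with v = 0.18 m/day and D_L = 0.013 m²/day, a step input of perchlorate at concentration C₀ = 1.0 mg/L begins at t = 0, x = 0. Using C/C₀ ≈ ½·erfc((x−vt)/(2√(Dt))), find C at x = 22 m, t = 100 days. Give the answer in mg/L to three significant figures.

0.00656 mg/L

For a continuous step input, C/C₀ ≈ ½·erfc((x−vt)/(2√(Dt))).
vt = 0.18 × 100 = 18 m and 2√(Dt) = 2√(0.013 × 100) = 2.280 m.
Argument (x−vt)/(2√(Dt)) = (22 − 18)/2.280 = 1.754; ½·erfc(1.754) = 0.006559.
C = 1.0 × 0.006559 = 0.00656 mg/L.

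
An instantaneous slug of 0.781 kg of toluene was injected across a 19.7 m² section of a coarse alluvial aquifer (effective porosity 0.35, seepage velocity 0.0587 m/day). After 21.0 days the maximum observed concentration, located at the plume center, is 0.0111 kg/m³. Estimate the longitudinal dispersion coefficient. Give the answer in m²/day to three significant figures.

0.395 m²/day

At the plume center C_max = M/(n_e·A·√(4πDt)), so D = M²/(4πt·(n_e·A·C_max)²).
n_e·A·C_max = 0.35 × 19.7 × 0.0111 = 0.07653 kg/m.
D = 0.781²/(4π × 21.0 × 0.07653²) = 0.395 m²/day.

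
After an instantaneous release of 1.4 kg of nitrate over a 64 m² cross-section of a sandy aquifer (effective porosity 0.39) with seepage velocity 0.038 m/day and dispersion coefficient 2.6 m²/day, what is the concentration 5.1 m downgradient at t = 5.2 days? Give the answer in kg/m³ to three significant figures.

0.00276 kg/m³

For an instantaneous plane source, C(x,t) = M/(n_e·A·√(4πDt)) · exp(−(x−vt)²/(4Dt)), with n_e·A the pore (flow) area.
Plume center vt = 0.038 × 5.2 = 0.1976 m, so the well at 5.1 m is 4.9024 m downgradient of the peak.
√(4πDt) = 13.03 m, giving peak height M/(n_e·A·√(4πDt)) = 1.4/(0.39 × 64 × 13.03) = 0.004305 kg/m³.
(x−vt)²/(4Dt) = (4.9024)²/(4 × 2.6 × 5.2) = 0.4444; exp(−0.4444) = 0.6412.
C = 0.004305 × 0.6412 = 0.00276 kg/m³.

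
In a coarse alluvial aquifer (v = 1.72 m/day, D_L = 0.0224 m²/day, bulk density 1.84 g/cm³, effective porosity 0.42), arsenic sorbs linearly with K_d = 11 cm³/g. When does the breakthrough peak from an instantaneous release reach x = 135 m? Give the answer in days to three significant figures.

Retardation factor R = 1 + ρ_b·K_d/n = 1 + 1.84 × 11/0.42 = 49.19.
Sorption retards both mechanisms: v_R = v/R = 0.03497 m/day, D_R = D/R = 0.0004554 m²/day.
Peak time from v_R²t² + 2D_R t − x² = 0: t = (√(D_R² + v_R²x²) − D_R)/v_R².
√(D_R² + v_R²x²) = √(0.0004554² + 0.03497² × 135²) = 4.721; v_R² = 0.001223.
t = (4.721 − 0.0004554)/0.001223 = 3860 days.

3860 days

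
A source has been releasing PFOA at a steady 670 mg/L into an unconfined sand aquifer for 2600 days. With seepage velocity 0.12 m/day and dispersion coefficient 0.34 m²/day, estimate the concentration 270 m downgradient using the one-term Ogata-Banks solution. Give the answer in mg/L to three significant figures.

564 mg/L

For a continuous step input, C/C₀ ≈ ½·erfc((x−vt)/(2√(Dt))).
vt = 0.12 × 2600 = 312 m and 2√(Dt) = 2√(0.34 × 2600) = 59.46 m.
Argument (x−vt)/(2√(Dt)) = (270 − 312)/59.46 = -0.7064; ½·erfc(-0.7064) = 0.8411.
C = 670 × 0.8411 = 564 mg/L.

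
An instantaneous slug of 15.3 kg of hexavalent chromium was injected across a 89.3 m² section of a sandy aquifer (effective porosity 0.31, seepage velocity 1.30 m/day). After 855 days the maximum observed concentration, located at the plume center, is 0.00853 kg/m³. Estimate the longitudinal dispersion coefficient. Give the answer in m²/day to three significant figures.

At the plume center C_max = M/(n_e·A·√(4πDt)), so D = M²/(4πt·(n_e·A·C_max)²).
n_e·A·C_max = 0.31 × 89.3 × 0.00853 = 0.2361 kg/m.
D = 15.3²/(4π × 855 × 0.2361²) = 0.391 m²/day.

0.391 m²/day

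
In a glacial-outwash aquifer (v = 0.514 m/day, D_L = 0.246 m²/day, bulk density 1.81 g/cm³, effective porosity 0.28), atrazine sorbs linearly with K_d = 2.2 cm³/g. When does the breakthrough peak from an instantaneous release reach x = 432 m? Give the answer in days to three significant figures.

Retardation factor R = 1 + ρ_b·K_d/n = 1 + 1.81 × 2.2/0.28 = 15.22.
Sorption retards both mechanisms: v_R = v/R = 0.03377 m/day, D_R = D/R = 0.01616 m²/day.
Peak time from v_R²t² + 2D_R t − x² = 0: t = (√(D_R² + v_R²x²) − D_R)/v_R².
√(D_R² + v_R²x²) = √(0.01616² + 0.03377² × 432²) = 14.59; v_R² = 0.001140.
t = (14.59 − 0.01616)/0.001140 = 12800 days.

12800 days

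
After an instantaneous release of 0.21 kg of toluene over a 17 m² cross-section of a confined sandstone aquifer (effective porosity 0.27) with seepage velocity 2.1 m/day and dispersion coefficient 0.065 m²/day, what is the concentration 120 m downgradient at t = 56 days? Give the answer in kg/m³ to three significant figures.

0.00455 kg/m³

For an instantaneous plane source, C(x,t) = M/(n_e·A·√(4πDt)) · exp(−(x−vt)²/(4Dt)), with n_e·A the pore (flow) area.
Plume center vt = 2.1 × 56 = 117.6 m, so the well at 120 m is 2.4 m downgradient of the peak.
√(4πDt) = 6.763 m, giving peak height M/(n_e·A·√(4πDt)) = 0.21/(0.27 × 17 × 6.763) = 0.006765 kg/m³.
(x−vt)²/(4Dt) = (2.4)²/(4 × 0.065 × 56) = 0.3956; exp(−0.3956) = 0.6733.
C = 0.006765 × 0.6733 = 0.00455 kg/m³.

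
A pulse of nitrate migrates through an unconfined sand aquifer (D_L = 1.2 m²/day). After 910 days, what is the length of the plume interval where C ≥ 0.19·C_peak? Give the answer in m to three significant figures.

The plume is Gaussian with σ = √(2Dt) = √(2 × 1.2 × 910) = 46.73 m.
C/C_peak = exp(−Δx²/(2σ²)) = 0.19 ⇒ Δx = σ·√(−2 ln 0.19) = 46.73 × 1.822 = 85.14 m.
Width = 2Δx = 170 m.

170 m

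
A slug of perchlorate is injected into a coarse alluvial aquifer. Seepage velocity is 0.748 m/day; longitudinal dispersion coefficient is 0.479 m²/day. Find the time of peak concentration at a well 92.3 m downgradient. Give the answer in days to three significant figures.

123 days

For the 1D instantaneous-source solution, setting ∂C/∂t = 0 at fixed x gives v²t² + 2Dt − x² = 0, so t = (√(D² + v²x²) − D)/v².
√(D² + v²x²) = √(0.479² + 0.748² × 92.3²) = 69.04; v² = 0.559504.
t = (69.04 − 0.479)/0.559504 = 123 days (vs. the pure-advection estimate x/v = 123 d).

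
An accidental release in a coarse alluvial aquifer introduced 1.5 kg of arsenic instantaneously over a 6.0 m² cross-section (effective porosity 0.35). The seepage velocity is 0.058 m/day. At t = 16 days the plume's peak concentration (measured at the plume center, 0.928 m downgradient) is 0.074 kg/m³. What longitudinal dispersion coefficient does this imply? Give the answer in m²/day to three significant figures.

At the plume center C_max = M/(n_e·A·√(4πDt)), so D = M²/(4πt·(n_e·A·C_max)²).
n_e·A·C_max = 0.35 × 6.0 × 0.074 = 0.1554 kg/m.
D = 1.5²/(4π × 16 × 0.1554²) = 0.463 m²/day.

0.463 m²/day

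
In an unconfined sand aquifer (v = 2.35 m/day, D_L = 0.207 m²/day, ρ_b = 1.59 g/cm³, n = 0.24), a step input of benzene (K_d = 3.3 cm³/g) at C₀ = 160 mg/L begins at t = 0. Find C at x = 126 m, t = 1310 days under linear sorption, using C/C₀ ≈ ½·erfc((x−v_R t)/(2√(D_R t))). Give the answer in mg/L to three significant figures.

154 mg/L

Retardation factor R = 1 + ρ_b·K_d/n = 1 + 1.59 × 3.3/0.24 = 22.86.
Sorption retards both mechanisms: v_R = v/R = 0.1028 m/day, D_R = D/R = 0.009055 m²/day.
v_R·t = 0.1028 × 1310 = 134.668 m; 2√(D_R t) = 6.888 m; argument = (126 − 134.668)/6.888 = -1.258.
C = C₀ × ½·erfc(-1.258) = 160 × 0.9624 = 154 mg/L.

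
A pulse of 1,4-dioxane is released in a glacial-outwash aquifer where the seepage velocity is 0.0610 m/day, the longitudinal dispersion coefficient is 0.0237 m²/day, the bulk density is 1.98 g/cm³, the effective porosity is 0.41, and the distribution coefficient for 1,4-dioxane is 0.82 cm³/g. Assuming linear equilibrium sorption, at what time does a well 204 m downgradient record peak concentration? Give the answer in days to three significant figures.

Retardation factor R = 1 + ρ_b·K_d/n = 1 + 1.98 × 0.82/0.41 = 4.960.
Sorption retards both mechanisms: v_R = v/R = 0.01230 m/day, D_R = D/R = 0.004778 m²/day.
Peak time from v_R²t² + 2D_R t − x² = 0: t = (√(D_R² + v_R²x²) − D_R)/v_R².
√(D_R² + v_R²x²) = √(0.004778² + 0.01230² × 204²) = 2.509; v_R² = 0.0001513.
t = (2.509 − 0.004778)/0.0001513 = 16600 days.

16600 days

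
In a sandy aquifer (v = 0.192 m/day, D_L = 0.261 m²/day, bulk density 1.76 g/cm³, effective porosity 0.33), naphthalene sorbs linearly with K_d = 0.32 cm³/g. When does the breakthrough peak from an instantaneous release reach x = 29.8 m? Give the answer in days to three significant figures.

401 days

Retardation factor R = 1 + ρ_b·K_d/n = 1 + 1.76 × 0.32/0.33 = 2.707.
Sorption retards both mechanisms: v_R = v/R = 0.07093 m/day, D_R = D/R = 0.09642 m²/day.
Peak time from v_R²t² + 2D_R t − x² = 0: t = (√(D_R² + v_R²x²) − D_R)/v_R².
√(D_R² + v_R²x²) = √(0.09642² + 0.07093² × 29.8²) = 2.116; v_R² = 0.005031.
t = (2.116 − 0.09642)/0.005031 = 401 days.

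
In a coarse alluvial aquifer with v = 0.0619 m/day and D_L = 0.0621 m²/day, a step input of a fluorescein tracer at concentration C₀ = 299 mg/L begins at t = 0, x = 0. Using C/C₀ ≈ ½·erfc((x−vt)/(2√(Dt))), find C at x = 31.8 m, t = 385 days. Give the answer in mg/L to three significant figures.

For a continuous step input, C/C₀ ≈ ½·erfc((x−vt)/(2√(Dt))).
vt = 0.0619 × 385 = 23.8315 m and 2√(Dt) = 2√(0.0621 × 385) = 9.779 m.
Argument (x−vt)/(2√(Dt)) = (31.8 − 23.8315)/9.779 = 0.8149; ½·erfc(0.8149) = 0.1246.
C = 299 × 0.1246 = 37.3 mg/L.

37.3 mg/L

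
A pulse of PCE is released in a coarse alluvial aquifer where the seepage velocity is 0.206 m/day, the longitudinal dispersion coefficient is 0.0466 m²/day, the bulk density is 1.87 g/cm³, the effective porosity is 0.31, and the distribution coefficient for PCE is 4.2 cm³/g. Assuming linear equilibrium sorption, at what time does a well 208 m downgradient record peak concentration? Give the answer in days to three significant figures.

26600 days

Retardation factor R = 1 + ρ_b·K_d/n = 1 + 1.87 × 4.2/0.31 = 26.34.
Sorption retards both mechanisms: v_R = v/R = 0.007821 m/day, D_R = D/R = 0.001769 m²/day.
Peak time from v_R²t² + 2D_R t − x² = 0: t = (√(D_R² + v_R²x²) − D_R)/v_R².
√(D_R² + v_R²x²) = √(0.001769² + 0.007821² × 208²) = 1.627; v_R² = 6.117e-05.
t = (1.627 − 0.001769)/6.117e-05 = 26600 days.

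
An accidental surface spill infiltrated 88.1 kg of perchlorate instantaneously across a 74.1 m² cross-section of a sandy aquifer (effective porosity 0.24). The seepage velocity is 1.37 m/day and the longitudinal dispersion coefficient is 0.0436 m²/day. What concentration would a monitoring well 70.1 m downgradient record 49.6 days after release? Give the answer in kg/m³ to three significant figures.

0.557 kg/m³

For an instantaneous plane source, C(x,t) = M/(n_e·A·√(4πDt)) · exp(−(x−vt)²/(4Dt)), with n_e·A the pore (flow) area.
Plume center vt = 1.37 × 49.6 = 67.952 m, so the well at 70.1 m is 2.148 m downgradient of the peak.
√(4πDt) = 5.213 m, giving peak height M/(n_e·A·√(4πDt)) = 88.1/(0.24 × 74.1 × 5.213) = 0.9503 kg/m³.
(x−vt)²/(4Dt) = (2.148)²/(4 × 0.0436 × 49.6) = 0.5334; exp(−0.5334) = 0.5866.
C = 0.9503 × 0.5866 = 0.557 kg/m³.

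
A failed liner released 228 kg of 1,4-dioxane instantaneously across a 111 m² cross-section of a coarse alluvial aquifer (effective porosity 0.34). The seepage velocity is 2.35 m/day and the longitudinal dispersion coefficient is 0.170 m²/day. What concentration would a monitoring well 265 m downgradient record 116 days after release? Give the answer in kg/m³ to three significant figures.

0.185 kg/m³

For an instantaneous plane source, C(x,t) = M/(n_e·A·√(4πDt)) · exp(−(x−vt)²/(4Dt)), with n_e·A the pore (flow) area.
Plume center vt = 2.35 × 116 = 272.6 m, so the well at 265 m is 7.6 m upgradient of the peak.
√(4πDt) = 15.74 m, giving peak height M/(n_e·A·√(4πDt)) = 228/(0.34 × 111 × 15.74) = 0.3838 kg/m³.
(x−vt)²/(4Dt) = (-7.6)²/(4 × 0.170 × 116) = 0.7323; exp(−0.7323) = 0.4808.
C = 0.3838 × 0.4808 = 0.185 kg/m³.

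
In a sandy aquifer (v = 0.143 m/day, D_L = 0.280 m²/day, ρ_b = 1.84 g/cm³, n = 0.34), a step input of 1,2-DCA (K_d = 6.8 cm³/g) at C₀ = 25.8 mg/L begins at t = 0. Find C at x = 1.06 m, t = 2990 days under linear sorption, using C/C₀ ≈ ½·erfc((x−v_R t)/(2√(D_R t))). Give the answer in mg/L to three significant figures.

24.2 mg/L

Retardation factor R = 1 + ρ_b·K_d/n = 1 + 1.84 × 6.8/0.34 = 37.80.
Sorption retards both mechanisms: v_R = v/R = 0.003783 m/day, D_R = D/R = 0.007407 m²/day.
v_R·t = 0.003783 × 2990 = 11.31117 m; 2√(D_R t) = 9.412 m; argument = (1.06 − 11.31117)/9.412 = -1.089.
C = C₀ × ½·erfc(-1.089) = 25.8 × 0.9382 = 24.2 mg/L.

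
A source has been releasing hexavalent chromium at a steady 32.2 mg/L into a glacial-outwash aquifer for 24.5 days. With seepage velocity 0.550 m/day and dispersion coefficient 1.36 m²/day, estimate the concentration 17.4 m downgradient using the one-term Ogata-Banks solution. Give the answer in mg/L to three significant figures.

10.2 mg/L

For a continuous step input, C/C₀ ≈ ½·erfc((x−vt)/(2√(Dt))).
vt = 0.550 × 24.5 = 13.475 m and 2√(Dt) = 2√(1.36 × 24.5) = 11.54 m.
Argument (x−vt)/(2√(Dt)) = (17.4 − 13.475)/11.54 = 0.3401; ½·erfc(0.3401) = 0.3153.
C = 32.2 × 0.3153 = 10.2 mg/L.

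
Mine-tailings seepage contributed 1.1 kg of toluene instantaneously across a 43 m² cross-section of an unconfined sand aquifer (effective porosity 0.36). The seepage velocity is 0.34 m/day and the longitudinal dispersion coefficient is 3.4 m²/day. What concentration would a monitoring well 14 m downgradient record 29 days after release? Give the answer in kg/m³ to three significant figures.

0.00193 kg/m³

For an instantaneous plane source, C(x,t) = M/(n_e·A·√(4πDt)) · exp(−(x−vt)²/(4Dt)), with n_e·A the pore (flow) area.
Plume center vt = 0.34 × 29 = 9.86 m, so the well at 14 m is 4.14 m downgradient of the peak.
√(4πDt) = 35.20 m, giving peak height M/(n_e·A·√(4πDt)) = 1.1/(0.36 × 43 × 35.20) = 0.002019 kg/m³.
(x−vt)²/(4Dt) = (4.14)²/(4 × 3.4 × 29) = 0.04346; exp(−0.04346) = 0.9575.
C = 0.002019 × 0.9575 = 0.00193 kg/m³.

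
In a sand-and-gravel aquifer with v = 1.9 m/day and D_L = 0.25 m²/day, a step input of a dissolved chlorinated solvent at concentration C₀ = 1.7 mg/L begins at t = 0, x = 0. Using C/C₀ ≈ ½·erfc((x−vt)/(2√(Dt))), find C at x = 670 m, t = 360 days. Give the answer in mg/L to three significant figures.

1.45 mg/L

For a continuous step input, C/C₀ ≈ ½·erfc((x−vt)/(2√(Dt))).
vt = 1.9 × 360 = 684 m and 2√(Dt) = 2√(0.25 × 360) = 18.97 m.
Argument (x−vt)/(2√(Dt)) = (670 − 684)/18.97 = -0.7380; ½·erfc(-0.7380) = 0.8517.
C = 1.7 × 0.8517 = 1.45 mg/L.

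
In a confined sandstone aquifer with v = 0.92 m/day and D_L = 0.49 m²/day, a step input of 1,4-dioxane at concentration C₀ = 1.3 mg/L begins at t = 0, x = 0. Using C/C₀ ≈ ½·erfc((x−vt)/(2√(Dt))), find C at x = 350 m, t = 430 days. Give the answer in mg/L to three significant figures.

1.28 mg/L

For a continuous step input, C/C₀ ≈ ½·erfc((x−vt)/(2√(Dt))).
vt = 0.92 × 430 = 395.6 m and 2√(Dt) = 2√(0.49 × 430) = 29.03 m.
Argument (x−vt)/(2√(Dt)) = (350 − 395.6)/29.03 = -1.571; ½·erfc(-1.571) = 0.9868.
C = 1.3 × 0.9868 = 1.28 mg/L.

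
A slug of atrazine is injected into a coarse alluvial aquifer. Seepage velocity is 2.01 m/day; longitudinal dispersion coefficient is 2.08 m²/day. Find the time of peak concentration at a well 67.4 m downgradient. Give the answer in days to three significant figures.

For the 1D instantaneous-source solution, setting ∂C/∂t = 0 at fixed x gives v²t² + 2Dt − x² = 0, so t = (√(D² + v²x²) − D)/v².
√(D² + v²x²) = √(2.08² + 2.01² × 67.4²) = 135.5; v² = 4.0401.
t = (135.5 − 2.08)/4.0401 = 33.0 days (vs. the pure-advection estimate x/v = 33.5 d).

33.0 days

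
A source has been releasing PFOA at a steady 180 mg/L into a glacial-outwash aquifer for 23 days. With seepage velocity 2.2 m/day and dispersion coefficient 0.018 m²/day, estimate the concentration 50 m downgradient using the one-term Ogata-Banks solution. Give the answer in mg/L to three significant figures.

134 mg/L

For a continuous step input, C/C₀ ≈ ½·erfc((x−vt)/(2√(Dt))).
vt = 2.2 × 23 = 50.6 m and 2√(Dt) = 2√(0.018 × 23) = 1.287 m.
Argument (x−vt)/(2√(Dt)) = (50 − 50.6)/1.287 = -0.4662; ½·erfc(-0.4662) = 0.7452.
C = 180 × 0.7452 = 134 mg/L.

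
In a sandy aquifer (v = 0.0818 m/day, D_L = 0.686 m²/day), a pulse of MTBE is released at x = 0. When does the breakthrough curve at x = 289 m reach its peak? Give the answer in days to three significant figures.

For the 1D instantaneous-source solution, setting ∂C/∂t = 0 at fixed x gives v²t² + 2Dt − x² = 0, so t = (√(D² + v²x²) − D)/v².
√(D² + v²x²) = √(0.686² + 0.0818² × 289²) = 23.65; v² = 0.00669124.
t = (23.65 − 0.686)/0.00669124 = 3430 days (vs. the pure-advection estimate x/v = 3530 d).

3430 days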